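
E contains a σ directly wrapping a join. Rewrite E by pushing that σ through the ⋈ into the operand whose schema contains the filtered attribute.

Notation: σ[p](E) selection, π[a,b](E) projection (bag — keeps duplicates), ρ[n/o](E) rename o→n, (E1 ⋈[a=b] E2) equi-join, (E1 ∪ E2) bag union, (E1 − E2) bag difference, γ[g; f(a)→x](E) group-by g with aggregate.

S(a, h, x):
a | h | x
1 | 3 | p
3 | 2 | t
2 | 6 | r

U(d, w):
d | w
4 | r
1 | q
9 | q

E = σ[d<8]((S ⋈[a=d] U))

σ filters on d, owned by the right side.
E' = (S ⋈[a=d] σ[d<8](U))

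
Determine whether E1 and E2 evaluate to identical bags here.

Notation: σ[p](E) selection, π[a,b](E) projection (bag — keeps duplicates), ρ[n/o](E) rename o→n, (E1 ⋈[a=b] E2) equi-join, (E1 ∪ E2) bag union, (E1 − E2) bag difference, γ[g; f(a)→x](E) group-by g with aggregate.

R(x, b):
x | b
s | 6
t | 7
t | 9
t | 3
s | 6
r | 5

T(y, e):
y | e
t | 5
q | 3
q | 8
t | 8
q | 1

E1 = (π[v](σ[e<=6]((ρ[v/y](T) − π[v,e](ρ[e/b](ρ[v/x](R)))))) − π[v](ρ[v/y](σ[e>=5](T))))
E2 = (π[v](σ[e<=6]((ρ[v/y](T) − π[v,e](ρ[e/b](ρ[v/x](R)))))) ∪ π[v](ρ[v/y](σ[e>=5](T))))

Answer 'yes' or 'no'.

E1 per-node cardinality:
  T → 5
  ρ[v/y](T) → 5
  R → 6
  ρ[v/x](R) → 6
  ρ[e/b](ρ[v/x](R)) → 6
  π[v,e](ρ[e/b](ρ[v/x](R))) → 6
  (ρ[v/y](T) − π[v,e](ρ[e/b](ρ[v/x](R)))) → 5
  σ[e<=6]((ρ[v/y](T) − π[v,e](ρ[e/b](ρ[v/x](R))))) → 3
  π[v](σ[e<=6]((ρ[v/y](T) − π[v,e](ρ[e/b](ρ[v/x](R)))))) → 3
  T → 5
  σ[e>=5](T) → 3
  ρ[v/y](σ[e>=5](T)) → 3
  π[v](ρ[v/y](σ[e>=5](T))) → 3
  (π[v](σ[e<=6]((ρ[v/y](T) − π[v,e](ρ[e/b](ρ[v/x](R)))))) − π[v](ρ[v/y](σ[e>=5](T)))) → 1
E2 per-node cardinality:
  T → 5
  ρ[v/y](T) → 5
  R → 6
  ρ[v/x](R) → 6
  ρ[e/b](ρ[v/x](R)) → 6
  π[v,e](ρ[e/b](ρ[v/x](R))) → 6
  (ρ[v/y](T) − π[v,e](ρ[e/b](ρ[v/x](R)))) → 5
  σ[e<=6]((ρ[v/y](T) − π[v,e](ρ[e/b](ρ[v/x](R))))) → 3
  π[v](σ[e<=6]((ρ[v/y](T) − π[v,e](ρ[e/b](ρ[v/x](R)))))) → 3
  T → 5
  σ[e>=5](T) → 3
  ρ[v/y](σ[e>=5](T)) → 3
  π[v](ρ[v/y](σ[e>=5](T))) → 3
  (π[v](σ[e<=6]((ρ[v/y](T) − π[v,e](ρ[e/b](ρ[v/x](R)))))) ∪ π[v](ρ[v/y](σ[e>=5](T)))) → 6

E1 result:
v
q
E2 result:
v
q
q
q
t
t
t
Witness: ('t',) appears 0× in E1 but 3× in E2.

no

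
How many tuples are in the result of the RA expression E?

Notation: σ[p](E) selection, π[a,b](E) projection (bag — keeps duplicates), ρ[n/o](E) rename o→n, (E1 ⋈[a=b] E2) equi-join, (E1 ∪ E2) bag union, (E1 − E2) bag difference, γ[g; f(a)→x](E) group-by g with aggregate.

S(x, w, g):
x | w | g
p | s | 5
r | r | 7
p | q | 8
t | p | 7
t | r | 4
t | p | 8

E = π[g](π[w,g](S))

Subexpression sizes:
  S → 6
  π[w,g](S) → 6
  π[g](π[w,g](S)) → 6

|E| = 6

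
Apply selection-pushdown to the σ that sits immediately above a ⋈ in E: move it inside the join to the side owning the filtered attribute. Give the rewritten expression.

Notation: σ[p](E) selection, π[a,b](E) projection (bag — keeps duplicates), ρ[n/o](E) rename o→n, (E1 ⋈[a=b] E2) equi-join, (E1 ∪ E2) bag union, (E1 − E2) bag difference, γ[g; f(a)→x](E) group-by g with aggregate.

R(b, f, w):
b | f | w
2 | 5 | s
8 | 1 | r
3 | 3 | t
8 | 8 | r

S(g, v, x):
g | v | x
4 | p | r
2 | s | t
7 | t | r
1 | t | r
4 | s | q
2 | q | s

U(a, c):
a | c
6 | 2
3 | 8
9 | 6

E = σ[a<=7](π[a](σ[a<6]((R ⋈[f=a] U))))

σ filters on a, owned by the right side.
E' = σ[a<=7](π[a]((R ⋈[f=a] σ[a<6](U))))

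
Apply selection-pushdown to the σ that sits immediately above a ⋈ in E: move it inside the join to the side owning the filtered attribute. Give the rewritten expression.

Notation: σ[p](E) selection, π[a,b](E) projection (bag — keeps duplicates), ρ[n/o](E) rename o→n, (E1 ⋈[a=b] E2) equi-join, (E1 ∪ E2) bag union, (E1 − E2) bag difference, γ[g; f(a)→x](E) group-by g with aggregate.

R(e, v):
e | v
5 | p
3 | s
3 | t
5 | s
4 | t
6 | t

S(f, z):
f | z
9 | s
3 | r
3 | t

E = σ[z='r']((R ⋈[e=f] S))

σ filters on z, owned by the right side.
E' = (R ⋈[e=f] σ[z='r'](S))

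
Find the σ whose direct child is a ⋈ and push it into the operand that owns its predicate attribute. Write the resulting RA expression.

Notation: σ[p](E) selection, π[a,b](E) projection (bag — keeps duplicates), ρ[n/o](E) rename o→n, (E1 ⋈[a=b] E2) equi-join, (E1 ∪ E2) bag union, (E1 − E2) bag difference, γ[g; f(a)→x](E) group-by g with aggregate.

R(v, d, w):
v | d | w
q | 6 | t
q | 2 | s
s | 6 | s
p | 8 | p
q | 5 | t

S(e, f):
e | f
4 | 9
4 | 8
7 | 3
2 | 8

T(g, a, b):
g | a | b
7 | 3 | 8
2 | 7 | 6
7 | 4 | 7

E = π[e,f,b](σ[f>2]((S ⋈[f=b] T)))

σ filters on f, owned by the left side.
E' = π[e,f,b]((σ[f>2](S) ⋈[f=b] T))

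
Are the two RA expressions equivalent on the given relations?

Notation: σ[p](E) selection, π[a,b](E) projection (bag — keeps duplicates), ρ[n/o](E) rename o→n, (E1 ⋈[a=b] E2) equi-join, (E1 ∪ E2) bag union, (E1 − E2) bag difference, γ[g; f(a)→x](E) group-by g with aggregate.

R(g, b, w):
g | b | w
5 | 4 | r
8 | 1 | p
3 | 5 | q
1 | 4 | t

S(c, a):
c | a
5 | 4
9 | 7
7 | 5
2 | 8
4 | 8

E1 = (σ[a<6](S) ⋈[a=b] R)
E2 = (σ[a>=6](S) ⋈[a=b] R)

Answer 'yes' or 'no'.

E1 per-node cardinality:
  S → 5
  σ[a<6](S) → 2
  R → 4
  (σ[a<6](S) ⋈[a=b] R) → 3
E2 per-node cardinality:
  S → 5
  σ[a>=6](S) → 3
  R → 4
  (σ[a>=6](S) ⋈[a=b] R) → 0

E1 result:
c | a | g | b | w
5 | 4 | 1 | 4 | t
5 | 4 | 5 | 4 | r
7 | 5 | 3 | 5 | q
E2 result:
c | a | g | b | w
(0 rows)
Witness: (5, 4, 5, 4, 'r') appears 1× in E1 but 0× in E2.

no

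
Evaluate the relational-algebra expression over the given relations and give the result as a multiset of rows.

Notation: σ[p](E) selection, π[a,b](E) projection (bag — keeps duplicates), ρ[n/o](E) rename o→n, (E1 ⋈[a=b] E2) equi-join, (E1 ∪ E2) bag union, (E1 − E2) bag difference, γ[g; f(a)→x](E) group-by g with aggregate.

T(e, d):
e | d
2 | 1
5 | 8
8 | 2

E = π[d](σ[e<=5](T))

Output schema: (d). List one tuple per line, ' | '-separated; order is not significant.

Per-node cardinality:
  T → 3
  σ[e<=5](T) → 2
  π[d](σ[e<=5](T)) → 2

== RESULT ==
d
1
8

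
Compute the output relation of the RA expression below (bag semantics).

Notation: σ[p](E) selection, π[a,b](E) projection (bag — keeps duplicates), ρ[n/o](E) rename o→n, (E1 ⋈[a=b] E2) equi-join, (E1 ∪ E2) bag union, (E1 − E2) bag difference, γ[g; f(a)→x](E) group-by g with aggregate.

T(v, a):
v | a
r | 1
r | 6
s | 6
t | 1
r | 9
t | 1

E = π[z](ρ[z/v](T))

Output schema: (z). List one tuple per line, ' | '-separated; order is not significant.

Stepwise |·|:
  T → 6
  ρ[z/v](T) → 6
  π[z](ρ[z/v](T)) → 6

== RESULT ==
z
r
r
r
s
t
t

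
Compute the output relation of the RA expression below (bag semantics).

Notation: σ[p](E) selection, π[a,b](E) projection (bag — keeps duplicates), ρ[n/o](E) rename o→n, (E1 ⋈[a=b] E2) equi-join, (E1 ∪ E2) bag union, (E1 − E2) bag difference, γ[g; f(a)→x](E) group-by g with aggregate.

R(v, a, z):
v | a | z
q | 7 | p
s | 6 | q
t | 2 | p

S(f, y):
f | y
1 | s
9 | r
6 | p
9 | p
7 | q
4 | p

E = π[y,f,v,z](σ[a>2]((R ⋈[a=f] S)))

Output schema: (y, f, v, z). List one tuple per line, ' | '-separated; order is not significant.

Per-node cardinality:
  R → 3
  S → 6
  (R ⋈[a=f] S) → 2
  σ[a>2]((R ⋈[a=f] S)) → 2
  π[y,f,v,z](σ[a>2]((R ⋈[a=f] S))) → 2

== RESULT ==
y | f | v | z
p | 6 | s | q
q | 7 | q | p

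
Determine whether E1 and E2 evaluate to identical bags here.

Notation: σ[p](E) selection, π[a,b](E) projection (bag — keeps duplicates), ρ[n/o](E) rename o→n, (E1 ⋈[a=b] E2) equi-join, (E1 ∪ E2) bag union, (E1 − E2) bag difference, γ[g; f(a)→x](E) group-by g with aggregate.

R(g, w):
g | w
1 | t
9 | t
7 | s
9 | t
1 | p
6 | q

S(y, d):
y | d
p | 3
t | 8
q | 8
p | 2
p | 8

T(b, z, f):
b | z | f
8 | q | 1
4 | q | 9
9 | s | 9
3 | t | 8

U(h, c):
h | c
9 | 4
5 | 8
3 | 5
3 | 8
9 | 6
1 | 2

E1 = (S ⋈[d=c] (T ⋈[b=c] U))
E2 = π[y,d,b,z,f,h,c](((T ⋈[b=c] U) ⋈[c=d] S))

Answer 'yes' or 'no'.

E1 stepwise |·|:
  S → 5
  T → 4
  U → 6
  (T ⋈[b=c] U) → 3
  (S ⋈[d=c] (T ⋈[b=c] U)) → 6
E2 stepwise |·|:
  T → 4
  U → 6
  (T ⋈[b=c] U) → 3
  S → 5
  ((T ⋈[b=c] U) ⋈[c=d] S) → 6
  π[y,d,b,z,f,h,c](((T ⋈[b=c] U) ⋈[c=d] S)) → 6

E1 and E2 produce the same multiset:
y | d | b | z | f | h | c
p | 8 | 8 | q | 1 | 3 | 8
p | 8 | 8 | q | 1 | 5 | 8
q | 8 | 8 | q | 1 | 3 | 8
q | 8 | 8 | q | 1 | 5 | 8
t | 8 | 8 | q | 1 | 3 | 8
t | 8 | 8 | q | 1 | 5 | 8

yes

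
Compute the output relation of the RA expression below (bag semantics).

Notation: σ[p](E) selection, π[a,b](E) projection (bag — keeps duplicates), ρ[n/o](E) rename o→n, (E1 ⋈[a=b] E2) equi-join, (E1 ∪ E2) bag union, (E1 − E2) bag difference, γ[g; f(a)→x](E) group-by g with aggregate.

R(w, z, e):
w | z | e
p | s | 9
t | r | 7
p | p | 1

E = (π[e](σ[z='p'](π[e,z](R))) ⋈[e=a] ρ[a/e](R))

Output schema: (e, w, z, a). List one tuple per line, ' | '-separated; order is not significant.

Subexpression sizes:
  R → 3
  π[e,z](R) → 3
  σ[z='p'](π[e,z](R)) → 1
  π[e](σ[z='p'](π[e,z](R))) → 1
  R → 3
  ρ[a/e](R) → 3
  (π[e](σ[z='p'](π[e,z](R))) ⋈[e=a] ρ[a/e](R)) → 1

== RESULT ==
e | w | z | a
1 | p | p | 1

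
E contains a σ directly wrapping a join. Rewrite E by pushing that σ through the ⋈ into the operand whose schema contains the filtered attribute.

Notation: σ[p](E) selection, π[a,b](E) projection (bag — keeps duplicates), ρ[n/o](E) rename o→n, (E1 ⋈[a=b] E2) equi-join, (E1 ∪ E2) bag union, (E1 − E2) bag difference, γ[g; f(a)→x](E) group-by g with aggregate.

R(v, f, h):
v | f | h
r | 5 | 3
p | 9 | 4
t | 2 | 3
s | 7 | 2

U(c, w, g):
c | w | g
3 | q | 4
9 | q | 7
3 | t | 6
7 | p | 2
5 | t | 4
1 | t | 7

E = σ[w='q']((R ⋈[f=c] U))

σ filters on w, owned by the right side.
E' = (R ⋈[f=c] σ[w='q'](U))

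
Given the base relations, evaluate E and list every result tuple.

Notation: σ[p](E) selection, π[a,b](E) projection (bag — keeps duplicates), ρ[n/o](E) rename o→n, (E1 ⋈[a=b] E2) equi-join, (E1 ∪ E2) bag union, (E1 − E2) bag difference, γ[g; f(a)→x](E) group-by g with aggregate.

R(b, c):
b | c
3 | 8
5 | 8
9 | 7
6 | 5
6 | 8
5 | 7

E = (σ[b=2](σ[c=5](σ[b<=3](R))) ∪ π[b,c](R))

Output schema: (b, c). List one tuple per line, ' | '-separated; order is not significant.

Per-node cardinality:
  R → 6
  σ[b<=3](R) → 1
  σ[c=5](σ[b<=3](R)) → 0
  σ[b=2](σ[c=5](σ[b<=3](R))) → 0
  R → 6
  π[b,c](R) → 6
  (σ[b=2](σ[c=5](σ[b<=3](R))) ∪ π[b,c](R)) → 6

== RESULT ==
b | c
3 | 8
5 | 7
5 | 8
6 | 5
6 | 8
9 | 7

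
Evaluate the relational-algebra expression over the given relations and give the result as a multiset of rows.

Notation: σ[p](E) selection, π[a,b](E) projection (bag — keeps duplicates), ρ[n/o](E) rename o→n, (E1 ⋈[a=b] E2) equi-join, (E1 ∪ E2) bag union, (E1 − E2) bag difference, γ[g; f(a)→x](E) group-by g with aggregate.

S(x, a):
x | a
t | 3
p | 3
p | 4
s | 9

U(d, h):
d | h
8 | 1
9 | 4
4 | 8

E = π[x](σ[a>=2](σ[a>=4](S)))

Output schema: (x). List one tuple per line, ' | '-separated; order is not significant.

Subexpression sizes:
  S → 4
  σ[a>=4](S) → 2
  σ[a>=2](σ[a>=4](S)) → 2
  π[x](σ[a>=2](σ[a>=4](S))) → 2

== RESULT ==
x
p
s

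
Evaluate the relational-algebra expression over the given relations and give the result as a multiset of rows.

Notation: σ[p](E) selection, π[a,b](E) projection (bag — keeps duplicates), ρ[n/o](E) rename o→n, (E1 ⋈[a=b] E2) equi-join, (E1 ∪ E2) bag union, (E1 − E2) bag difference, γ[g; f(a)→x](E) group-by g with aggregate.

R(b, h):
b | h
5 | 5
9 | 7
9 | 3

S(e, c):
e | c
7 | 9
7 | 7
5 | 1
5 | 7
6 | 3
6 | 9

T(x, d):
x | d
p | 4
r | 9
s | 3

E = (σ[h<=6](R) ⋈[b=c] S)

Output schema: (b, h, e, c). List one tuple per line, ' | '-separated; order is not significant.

Row counts bottom-up:
  R → 3
  σ[h<=6](R) → 2
  S → 6
  (σ[h<=6](R) ⋈[b=c] S) → 2

== RESULT ==
b | h | e | c
9 | 3 | 6 | 9
9 | 3 | 7 | 9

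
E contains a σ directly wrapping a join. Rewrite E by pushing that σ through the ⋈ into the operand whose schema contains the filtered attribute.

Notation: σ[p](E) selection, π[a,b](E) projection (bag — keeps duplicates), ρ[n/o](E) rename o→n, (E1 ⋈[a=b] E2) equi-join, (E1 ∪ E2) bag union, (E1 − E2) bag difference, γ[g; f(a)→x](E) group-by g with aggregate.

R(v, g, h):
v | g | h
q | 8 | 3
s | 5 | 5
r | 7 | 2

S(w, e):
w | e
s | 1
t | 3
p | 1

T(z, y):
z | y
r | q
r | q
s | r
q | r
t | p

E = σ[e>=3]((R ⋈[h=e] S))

σ filters on e, owned by the right side.
E' = (R ⋈[h=e] σ[e>=3](S))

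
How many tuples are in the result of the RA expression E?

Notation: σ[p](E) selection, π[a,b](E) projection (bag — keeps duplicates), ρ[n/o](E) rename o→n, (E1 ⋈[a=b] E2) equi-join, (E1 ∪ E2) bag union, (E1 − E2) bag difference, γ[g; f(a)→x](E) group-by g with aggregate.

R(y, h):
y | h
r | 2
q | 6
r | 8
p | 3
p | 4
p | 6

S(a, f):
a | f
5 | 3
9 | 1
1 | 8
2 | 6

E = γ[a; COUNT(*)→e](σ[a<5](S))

Per-node cardinality:
  S → 4
  σ[a<5](S) → 2
  γ[a; COUNT(*)→e](σ[a<5](S)) → 2

|E| = 2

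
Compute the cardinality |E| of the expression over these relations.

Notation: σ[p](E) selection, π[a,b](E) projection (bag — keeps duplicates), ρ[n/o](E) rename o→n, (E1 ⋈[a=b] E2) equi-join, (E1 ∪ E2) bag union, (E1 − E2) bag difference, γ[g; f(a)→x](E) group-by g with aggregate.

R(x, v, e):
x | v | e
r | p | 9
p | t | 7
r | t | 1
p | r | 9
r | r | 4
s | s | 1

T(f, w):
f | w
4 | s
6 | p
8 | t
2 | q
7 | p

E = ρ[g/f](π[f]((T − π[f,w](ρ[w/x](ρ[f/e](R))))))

Subexpression sizes:
  T → 5
  R → 6
  ρ[f/e](R) → 6
  ρ[w/x](ρ[f/e](R)) → 6
  π[f,w](ρ[w/x](ρ[f/e](R))) → 6
  (T − π[f,w](ρ[w/x](ρ[f/e](R)))) → 4
  π[f]((T − π[f,w](ρ[w/x](ρ[f/e](R))))) → 4
  ρ[g/f](π[f]((T − π[f,w](ρ[w/x](ρ[f/e](R)))))) → 4

|E| = 4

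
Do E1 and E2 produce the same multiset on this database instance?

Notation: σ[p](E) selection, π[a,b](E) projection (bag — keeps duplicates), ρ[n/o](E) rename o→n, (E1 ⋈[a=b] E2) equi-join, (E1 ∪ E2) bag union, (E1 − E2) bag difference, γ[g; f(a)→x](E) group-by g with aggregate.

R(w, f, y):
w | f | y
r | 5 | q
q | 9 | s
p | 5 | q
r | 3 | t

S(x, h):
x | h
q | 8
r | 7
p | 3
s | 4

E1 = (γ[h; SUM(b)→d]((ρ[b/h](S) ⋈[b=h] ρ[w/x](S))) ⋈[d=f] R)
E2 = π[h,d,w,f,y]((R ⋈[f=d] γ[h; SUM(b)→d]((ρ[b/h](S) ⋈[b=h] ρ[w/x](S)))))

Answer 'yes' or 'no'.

E1 per-node cardinality:
  S → 4
  ρ[b/h](S) → 4
  S → 4
  ρ[w/x](S) → 4
  (ρ[b/h](S) ⋈[b=h] ρ[w/x](S)) → 4
  γ[h; SUM(b)→d]((ρ[b/h](S) ⋈[b=h] ρ[w/x](S))) → 4
  R → 4
  (γ[h; SUM(b)→d]((ρ[b/h](S) ⋈[b=h] ρ[w/x](S))) ⋈[d=f] R) → 1
E2 per-node cardinality:
  R → 4
  S → 4
  ρ[b/h](S) → 4
  S → 4
  ρ[w/x](S) → 4
  (ρ[b/h](S) ⋈[b=h] ρ[w/x](S)) → 4
  γ[h; SUM(b)→d]((ρ[b/h](S) ⋈[b=h] ρ[w/x](S))) → 4
  (R ⋈[f=d] γ[h; SUM(b)→d]((ρ[b/h](S) ⋈[b=h] ρ[w/x](S)))) → 1
  π[h,d,w,f,y]((R ⋈[f=d] γ[h; SUM(b)→d]((ρ[b/h](S) ⋈[b=h] ρ[w/x](S))))) → 1

E1 and E2 produce the same multiset:
h | d | w | f | y
3 | 3 | r | 3 | t

yes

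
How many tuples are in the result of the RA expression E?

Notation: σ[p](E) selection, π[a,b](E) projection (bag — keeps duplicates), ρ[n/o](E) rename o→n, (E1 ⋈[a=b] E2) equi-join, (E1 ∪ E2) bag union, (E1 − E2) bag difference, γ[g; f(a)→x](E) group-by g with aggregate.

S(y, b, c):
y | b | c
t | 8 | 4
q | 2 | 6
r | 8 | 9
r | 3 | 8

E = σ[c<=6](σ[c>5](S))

Stepwise |·|:
  S → 4
  σ[c>5](S) → 3
  σ[c<=6](σ[c>5](S)) → 1

|E| = 1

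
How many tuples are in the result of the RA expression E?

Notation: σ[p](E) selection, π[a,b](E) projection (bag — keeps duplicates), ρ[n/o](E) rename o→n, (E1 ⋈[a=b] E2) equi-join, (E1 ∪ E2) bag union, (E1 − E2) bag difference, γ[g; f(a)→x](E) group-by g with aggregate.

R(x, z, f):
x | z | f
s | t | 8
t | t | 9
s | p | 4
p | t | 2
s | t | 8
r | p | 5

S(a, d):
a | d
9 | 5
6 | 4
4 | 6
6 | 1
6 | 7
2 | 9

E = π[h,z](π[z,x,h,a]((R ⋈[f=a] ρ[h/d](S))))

Stepwise |·|:
  R → 6
  S → 6
  ρ[h/d](S) → 6
  (R ⋈[f=a] ρ[h/d](S)) → 3
  π[z,x,h,a]((R ⋈[f=a] ρ[h/d](S))) → 3
  π[h,z](π[z,x,h,a]((R ⋈[f=a] ρ[h/d](S)))) → 3

|E| = 3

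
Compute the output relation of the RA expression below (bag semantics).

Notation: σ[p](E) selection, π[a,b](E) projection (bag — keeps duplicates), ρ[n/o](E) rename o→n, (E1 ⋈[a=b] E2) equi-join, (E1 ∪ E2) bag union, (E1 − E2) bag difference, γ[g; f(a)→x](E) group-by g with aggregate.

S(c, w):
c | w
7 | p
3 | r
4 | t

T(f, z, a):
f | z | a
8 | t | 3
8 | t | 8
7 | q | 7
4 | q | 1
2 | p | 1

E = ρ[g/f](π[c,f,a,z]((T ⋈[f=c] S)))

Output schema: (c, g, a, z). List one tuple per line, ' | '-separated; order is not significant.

Row counts bottom-up:
  T → 5
  S → 3
  (T ⋈[f=c] S) → 2
  π[c,f,a,z]((T ⋈[f=c] S)) → 2
  ρ[g/f](π[c,f,a,z]((T ⋈[f=c] S))) → 2

== RESULT ==
c | g | a | z
4 | 4 | 1 | q
7 | 7 | 7 | q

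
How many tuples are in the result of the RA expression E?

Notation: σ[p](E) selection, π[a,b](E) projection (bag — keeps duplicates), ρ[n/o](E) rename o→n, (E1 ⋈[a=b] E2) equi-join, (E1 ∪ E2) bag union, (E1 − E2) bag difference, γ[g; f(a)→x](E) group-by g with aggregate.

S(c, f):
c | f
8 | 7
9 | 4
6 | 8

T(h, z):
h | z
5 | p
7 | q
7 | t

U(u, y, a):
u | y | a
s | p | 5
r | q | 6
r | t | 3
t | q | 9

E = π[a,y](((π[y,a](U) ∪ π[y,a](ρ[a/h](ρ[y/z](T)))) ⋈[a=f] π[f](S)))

Row counts bottom-up:
  U → 4
  π[y,a](U) → 4
  T → 3
  ρ[y/z](T) → 3
  ρ[a/h](ρ[y/z](T)) → 3
  π[y,a](ρ[a/h](ρ[y/z](T))) → 3
  (π[y,a](U) ∪ π[y,a](ρ[a/h](ρ[y/z](T)))) → 7
  S → 3
  π[f](S) → 3
  ((π[y,a](U) ∪ π[y,a](ρ[a/h](ρ[y/z](T)))) ⋈[a=f] π[f](S)) → 2
  π[a,y](((π[y,a](U) ∪ π[y,a](ρ[a/h](ρ[y/z](T)))) ⋈[a=f] π[f](S))) → 2

|E| = 2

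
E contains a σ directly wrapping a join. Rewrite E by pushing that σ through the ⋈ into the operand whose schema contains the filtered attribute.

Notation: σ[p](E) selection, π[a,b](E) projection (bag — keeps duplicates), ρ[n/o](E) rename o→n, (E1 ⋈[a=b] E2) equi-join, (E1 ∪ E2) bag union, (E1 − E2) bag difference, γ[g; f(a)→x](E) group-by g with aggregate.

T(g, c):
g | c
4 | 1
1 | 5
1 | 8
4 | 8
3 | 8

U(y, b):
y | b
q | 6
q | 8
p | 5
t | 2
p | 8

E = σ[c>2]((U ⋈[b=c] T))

σ filters on c, owned by the right side.
E' = (U ⋈[b=c] σ[c>2](T))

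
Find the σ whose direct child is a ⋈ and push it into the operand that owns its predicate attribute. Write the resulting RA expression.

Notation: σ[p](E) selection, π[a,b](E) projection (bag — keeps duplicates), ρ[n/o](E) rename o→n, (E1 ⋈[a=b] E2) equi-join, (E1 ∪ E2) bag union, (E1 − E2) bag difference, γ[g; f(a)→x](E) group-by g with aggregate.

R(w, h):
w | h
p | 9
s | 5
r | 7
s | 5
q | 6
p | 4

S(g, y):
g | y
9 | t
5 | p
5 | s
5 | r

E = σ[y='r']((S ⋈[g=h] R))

σ filters on y, owned by the left side.
E' = (σ[y='r'](S) ⋈[g=h] R)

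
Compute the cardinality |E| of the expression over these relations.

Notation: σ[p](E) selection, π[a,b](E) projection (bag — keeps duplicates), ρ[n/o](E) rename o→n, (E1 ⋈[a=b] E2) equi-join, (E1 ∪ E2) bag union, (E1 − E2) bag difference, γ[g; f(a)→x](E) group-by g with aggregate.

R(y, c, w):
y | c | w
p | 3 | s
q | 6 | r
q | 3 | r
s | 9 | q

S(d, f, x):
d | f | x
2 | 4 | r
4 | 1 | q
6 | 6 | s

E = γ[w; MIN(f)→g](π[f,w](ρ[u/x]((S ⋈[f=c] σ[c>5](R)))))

Stepwise |·|:
  S → 3
  R → 4
  σ[c>5](R) → 2
  (S ⋈[f=c] σ[c>5](R)) → 1
  ρ[u/x]((S ⋈[f=c] σ[c>5](R))) → 1
  π[f,w](ρ[u/x]((S ⋈[f=c] σ[c>5](R)))) → 1
  γ[w; MIN(f)→g](π[f,w](ρ[u/x]((S ⋈[f=c] σ[c>5](R))))) → 1

|E| = 1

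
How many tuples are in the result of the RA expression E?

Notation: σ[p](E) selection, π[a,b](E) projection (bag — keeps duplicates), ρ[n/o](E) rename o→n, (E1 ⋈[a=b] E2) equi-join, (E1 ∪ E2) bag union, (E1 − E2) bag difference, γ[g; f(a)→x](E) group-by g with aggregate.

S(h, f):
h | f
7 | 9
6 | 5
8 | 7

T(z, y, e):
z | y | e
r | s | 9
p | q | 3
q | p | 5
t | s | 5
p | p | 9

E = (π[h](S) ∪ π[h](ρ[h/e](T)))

Per-node cardinality:
  S → 3
  π[h](S) → 3
  T → 5
  ρ[h/e](T) → 5
  π[h](ρ[h/e](T)) → 5
  (π[h](S) ∪ π[h](ρ[h/e](T))) → 8

|E| = 8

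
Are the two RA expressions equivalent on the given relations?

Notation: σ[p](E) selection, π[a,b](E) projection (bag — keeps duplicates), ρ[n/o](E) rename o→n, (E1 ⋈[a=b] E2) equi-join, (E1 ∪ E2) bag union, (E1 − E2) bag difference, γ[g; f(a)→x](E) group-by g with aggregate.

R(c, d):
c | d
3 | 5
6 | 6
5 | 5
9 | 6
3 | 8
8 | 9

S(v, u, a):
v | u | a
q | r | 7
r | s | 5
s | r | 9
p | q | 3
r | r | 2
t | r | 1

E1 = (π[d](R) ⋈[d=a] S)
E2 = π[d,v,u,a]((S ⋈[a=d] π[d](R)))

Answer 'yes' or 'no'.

E1 stepwise |·|:
  R → 6
  π[d](R) → 6
  S → 6
  (π[d](R) ⋈[d=a] S) → 3
E2 stepwise |·|:
  S → 6
  R → 6
  π[d](R) → 6
  (S ⋈[a=d] π[d](R)) → 3
  π[d,v,u,a]((S ⋈[a=d] π[d](R))) → 3

E1 and E2 produce the same multiset:
d | v | u | a
5 | r | s | 5
5 | r | s | 5
9 | s | r | 9

yes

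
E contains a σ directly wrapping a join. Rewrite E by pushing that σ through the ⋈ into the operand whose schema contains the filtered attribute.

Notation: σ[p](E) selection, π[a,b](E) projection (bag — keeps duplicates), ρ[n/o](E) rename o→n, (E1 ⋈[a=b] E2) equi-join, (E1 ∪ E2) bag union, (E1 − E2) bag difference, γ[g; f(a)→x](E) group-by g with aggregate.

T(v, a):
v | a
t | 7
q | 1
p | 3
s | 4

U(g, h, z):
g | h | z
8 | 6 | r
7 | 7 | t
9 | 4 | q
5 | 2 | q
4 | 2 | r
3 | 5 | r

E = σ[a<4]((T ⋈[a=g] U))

σ filters on a, owned by the left side.
E' = (σ[a<4](T) ⋈[a=g] U)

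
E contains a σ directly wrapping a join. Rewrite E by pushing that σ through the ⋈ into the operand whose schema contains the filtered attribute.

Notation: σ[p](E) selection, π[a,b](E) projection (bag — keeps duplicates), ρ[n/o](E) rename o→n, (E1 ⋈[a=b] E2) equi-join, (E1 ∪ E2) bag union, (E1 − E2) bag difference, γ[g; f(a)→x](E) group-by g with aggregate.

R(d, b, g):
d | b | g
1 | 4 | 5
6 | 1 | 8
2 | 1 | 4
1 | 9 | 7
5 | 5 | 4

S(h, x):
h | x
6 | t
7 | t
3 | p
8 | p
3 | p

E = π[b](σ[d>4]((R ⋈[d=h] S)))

σ filters on d, owned by the left side.
E' = π[b]((σ[d>4](R) ⋈[d=h] S))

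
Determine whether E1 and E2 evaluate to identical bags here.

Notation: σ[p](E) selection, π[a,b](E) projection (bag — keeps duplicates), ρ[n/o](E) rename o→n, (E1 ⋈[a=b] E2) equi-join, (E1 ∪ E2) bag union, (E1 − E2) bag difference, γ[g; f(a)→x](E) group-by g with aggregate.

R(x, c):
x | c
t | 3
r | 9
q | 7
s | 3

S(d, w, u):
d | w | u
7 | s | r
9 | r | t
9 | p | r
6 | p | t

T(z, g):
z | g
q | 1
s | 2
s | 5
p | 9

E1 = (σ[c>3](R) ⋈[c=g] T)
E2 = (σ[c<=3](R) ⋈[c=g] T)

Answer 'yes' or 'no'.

E1 subexpression sizes:
  R → 4
  σ[c>3](R) → 2
  T → 4
  (σ[c>3](R) ⋈[c=g] T) → 1
E2 subexpression sizes:
  R → 4
  σ[c<=3](R) → 2
  T → 4
  (σ[c<=3](R) ⋈[c=g] T) → 0

E1 result:
x | c | z | g
r | 9 | p | 9
E2 result:
x | c | z | g
(0 rows)
Witness: ('r', 9, 'p', 9) appears 1× in E1 but 0× in E2.

no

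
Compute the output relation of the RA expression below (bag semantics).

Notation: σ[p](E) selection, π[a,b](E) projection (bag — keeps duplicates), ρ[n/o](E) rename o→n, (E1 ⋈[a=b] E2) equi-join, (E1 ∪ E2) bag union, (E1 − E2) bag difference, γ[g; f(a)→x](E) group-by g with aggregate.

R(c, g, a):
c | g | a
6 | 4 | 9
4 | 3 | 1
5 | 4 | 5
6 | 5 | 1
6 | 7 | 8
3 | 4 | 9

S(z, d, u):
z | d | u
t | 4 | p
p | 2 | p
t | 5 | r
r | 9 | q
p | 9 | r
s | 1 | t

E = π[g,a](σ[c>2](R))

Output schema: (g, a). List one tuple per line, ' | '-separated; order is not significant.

Stepwise |·|:
  R → 6
  σ[c>2](R) → 6
  π[g,a](σ[c>2](R)) → 6

== RESULT ==
g | a
3 | 1
4 | 5
4 | 9
4 | 9
5 | 1
7 | 8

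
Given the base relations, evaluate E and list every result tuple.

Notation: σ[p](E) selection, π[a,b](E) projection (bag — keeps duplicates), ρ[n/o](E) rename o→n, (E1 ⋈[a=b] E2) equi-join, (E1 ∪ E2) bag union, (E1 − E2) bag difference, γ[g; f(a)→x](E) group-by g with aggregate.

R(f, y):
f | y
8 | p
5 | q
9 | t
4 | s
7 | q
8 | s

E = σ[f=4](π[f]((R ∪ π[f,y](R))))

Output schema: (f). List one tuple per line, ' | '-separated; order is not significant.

Stepwise |·|:
  R → 6
  R → 6
  π[f,y](R) → 6
  (R ∪ π[f,y](R)) → 12
  π[f]((R ∪ π[f,y](R))) → 12
  σ[f=4](π[f]((R ∪ π[f,y](R)))) → 2

== RESULT ==
f
4
4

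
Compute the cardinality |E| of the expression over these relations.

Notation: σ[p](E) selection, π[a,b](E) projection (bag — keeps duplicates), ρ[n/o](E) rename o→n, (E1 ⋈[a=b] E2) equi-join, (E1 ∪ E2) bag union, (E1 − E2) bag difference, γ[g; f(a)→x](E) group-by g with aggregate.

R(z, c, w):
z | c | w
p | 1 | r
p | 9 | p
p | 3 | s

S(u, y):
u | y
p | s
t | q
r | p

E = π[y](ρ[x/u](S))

Stepwise |·|:
  S → 3
  ρ[x/u](S) → 3
  π[y](ρ[x/u](S)) → 3

|E| = 3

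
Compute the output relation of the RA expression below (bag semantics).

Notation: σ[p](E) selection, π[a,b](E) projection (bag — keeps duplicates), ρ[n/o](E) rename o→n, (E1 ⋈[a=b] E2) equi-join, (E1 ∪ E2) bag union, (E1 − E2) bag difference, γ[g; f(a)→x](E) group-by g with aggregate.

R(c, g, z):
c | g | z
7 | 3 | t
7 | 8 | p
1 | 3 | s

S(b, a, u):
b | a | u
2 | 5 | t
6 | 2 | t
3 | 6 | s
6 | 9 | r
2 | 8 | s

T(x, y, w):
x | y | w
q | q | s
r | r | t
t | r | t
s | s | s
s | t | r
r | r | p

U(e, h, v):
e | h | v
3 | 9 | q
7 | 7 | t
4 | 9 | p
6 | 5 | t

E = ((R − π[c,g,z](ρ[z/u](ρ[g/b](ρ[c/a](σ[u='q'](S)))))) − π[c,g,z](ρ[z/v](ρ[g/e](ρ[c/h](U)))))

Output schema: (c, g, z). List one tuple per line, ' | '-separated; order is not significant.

Subexpression sizes:
  R → 3
  S → 5
  σ[u='q'](S) → 0
  ρ[c/a](σ[u='q'](S)) → 0
  ρ[g/b](ρ[c/a](σ[u='q'](S))) → 0
  ρ[z/u](ρ[g/b](ρ[c/a](σ[u='q'](S)))) → 0
  π[c,g,z](ρ[z/u](ρ[g/b](ρ[c/a](σ[u='q'](S))))) → 0
  (R − π[c,g,z](ρ[z/u](ρ[g/b](ρ[c/a](σ[u='q'](S)))))) → 3
  U → 4
  ρ[c/h](U) → 4
  ρ[g/e](ρ[c/h](U)) → 4
  ρ[z/v](ρ[g/e](ρ[c/h](U))) → 4
  π[c,g,z](ρ[z/v](ρ[g/e](ρ[c/h](U)))) → 4
  ((R − π[c,g,z](ρ[z/u](ρ[g/b](ρ[c/a](σ[u='q'](S)))))) − π[c,g,z](ρ[z/v](ρ[g/e](ρ[c/h](U))))) → 3

== RESULT ==
c | g | z
1 | 3 | s
7 | 3 | t
7 | 8 | p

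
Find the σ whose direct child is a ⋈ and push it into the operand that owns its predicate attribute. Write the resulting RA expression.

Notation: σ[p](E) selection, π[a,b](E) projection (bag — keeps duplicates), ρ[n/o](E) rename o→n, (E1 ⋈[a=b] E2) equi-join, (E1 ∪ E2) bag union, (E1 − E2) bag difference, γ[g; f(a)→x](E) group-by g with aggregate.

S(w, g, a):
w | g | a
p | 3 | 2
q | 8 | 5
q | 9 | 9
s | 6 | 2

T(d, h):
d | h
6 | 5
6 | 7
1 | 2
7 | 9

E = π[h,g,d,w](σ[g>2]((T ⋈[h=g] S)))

σ filters on g, owned by the right side.
E' = π[h,g,d,w]((T ⋈[h=g] σ[g>2](S)))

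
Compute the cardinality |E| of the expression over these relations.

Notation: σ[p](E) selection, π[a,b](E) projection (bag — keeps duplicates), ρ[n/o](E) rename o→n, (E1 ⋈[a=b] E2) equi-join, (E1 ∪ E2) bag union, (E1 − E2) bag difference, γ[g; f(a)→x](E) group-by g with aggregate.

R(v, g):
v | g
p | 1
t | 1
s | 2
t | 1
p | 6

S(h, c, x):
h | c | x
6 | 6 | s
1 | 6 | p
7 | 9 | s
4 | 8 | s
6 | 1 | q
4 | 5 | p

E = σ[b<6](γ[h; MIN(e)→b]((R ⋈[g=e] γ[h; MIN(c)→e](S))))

Per-node cardinality:
  R → 5
  S → 6
  γ[h; MIN(c)→e](S) → 4
  (R ⋈[g=e] γ[h; MIN(c)→e](S)) → 4
  γ[h; MIN(e)→b]((R ⋈[g=e] γ[h; MIN(c)→e](S))) → 2
  σ[b<6](γ[h; MIN(e)→b]((R ⋈[g=e] γ[h; MIN(c)→e](S)))) → 1

|E| = 1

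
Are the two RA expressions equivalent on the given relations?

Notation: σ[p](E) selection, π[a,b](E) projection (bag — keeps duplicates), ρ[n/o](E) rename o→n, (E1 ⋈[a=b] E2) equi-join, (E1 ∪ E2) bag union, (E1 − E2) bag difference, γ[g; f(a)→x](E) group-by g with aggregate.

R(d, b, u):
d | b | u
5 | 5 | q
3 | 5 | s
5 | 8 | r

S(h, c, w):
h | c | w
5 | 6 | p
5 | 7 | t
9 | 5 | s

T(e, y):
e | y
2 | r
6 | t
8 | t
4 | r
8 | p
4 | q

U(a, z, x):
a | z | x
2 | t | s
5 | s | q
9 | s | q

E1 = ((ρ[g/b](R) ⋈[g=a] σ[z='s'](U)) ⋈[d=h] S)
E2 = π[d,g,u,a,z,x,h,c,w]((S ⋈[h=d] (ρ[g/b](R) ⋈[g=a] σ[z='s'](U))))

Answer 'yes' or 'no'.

E1 row counts bottom-up:
  R → 3
  ρ[g/b](R) → 3
  U → 3
  σ[z='s'](U) → 2
  (ρ[g/b](R) ⋈[g=a] σ[z='s'](U)) → 2
  S → 3
  ((ρ[g/b](R) ⋈[g=a] σ[z='s'](U)) ⋈[d=h] S) → 2
E2 row counts bottom-up:
  S → 3
  R → 3
  ρ[g/b](R) → 3
  U → 3
  σ[z='s'](U) → 2
  (ρ[g/b](R) ⋈[g=a] σ[z='s'](U)) → 2
  (S ⋈[h=d] (ρ[g/b](R) ⋈[g=a] σ[z='s'](U))) → 2
  π[d,g,u,a,z,x,h,c,w]((S ⋈[h=d] (ρ[g/b](R) ⋈[g=a] σ[z='s'](U)))) → 2

E1 and E2 produce the same multiset:
d | g | u | a | z | x | h | c | w
5 | 5 | q | 5 | s | q | 5 | 6 | p
5 | 5 | q | 5 | s | q | 5 | 7 | t

yes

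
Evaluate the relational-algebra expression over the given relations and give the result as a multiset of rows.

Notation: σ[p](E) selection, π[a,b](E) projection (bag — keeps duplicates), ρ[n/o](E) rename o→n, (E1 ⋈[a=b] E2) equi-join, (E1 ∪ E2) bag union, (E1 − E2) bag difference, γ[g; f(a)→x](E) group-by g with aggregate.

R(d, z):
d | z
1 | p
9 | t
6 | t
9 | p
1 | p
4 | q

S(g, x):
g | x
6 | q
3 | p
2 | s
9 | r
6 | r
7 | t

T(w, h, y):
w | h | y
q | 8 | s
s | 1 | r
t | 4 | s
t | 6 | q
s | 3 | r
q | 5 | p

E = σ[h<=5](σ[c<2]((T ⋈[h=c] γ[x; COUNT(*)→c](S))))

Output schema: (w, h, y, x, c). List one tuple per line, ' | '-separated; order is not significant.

Subexpression sizes:
  T → 6
  S → 6
  γ[x; COUNT(*)→c](S) → 5
  (T ⋈[h=c] γ[x; COUNT(*)→c](S)) → 4
  σ[c<2]((T ⋈[h=c] γ[x; COUNT(*)→c](S))) → 4
  σ[h<=5](σ[c<2]((T ⋈[h=c] γ[x; COUNT(*)→c](S)))) → 4

== RESULT ==
w | h | y | x | c
s | 1 | r | p | 1
s | 1 | r | q | 1
s | 1 | r | s | 1
s | 1 | r | t | 1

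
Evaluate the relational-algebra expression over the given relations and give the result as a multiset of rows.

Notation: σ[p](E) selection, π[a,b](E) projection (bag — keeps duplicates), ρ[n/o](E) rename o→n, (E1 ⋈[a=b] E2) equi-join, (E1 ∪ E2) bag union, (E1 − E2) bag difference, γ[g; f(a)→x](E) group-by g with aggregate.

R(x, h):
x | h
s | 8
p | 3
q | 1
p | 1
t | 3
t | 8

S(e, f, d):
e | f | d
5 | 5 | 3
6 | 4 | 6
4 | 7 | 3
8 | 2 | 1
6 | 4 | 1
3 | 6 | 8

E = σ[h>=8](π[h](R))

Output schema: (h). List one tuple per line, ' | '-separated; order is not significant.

Subexpression sizes:
  R → 6
  π[h](R) → 6
  σ[h>=8](π[h](R)) → 2

== RESULT ==
h
8
8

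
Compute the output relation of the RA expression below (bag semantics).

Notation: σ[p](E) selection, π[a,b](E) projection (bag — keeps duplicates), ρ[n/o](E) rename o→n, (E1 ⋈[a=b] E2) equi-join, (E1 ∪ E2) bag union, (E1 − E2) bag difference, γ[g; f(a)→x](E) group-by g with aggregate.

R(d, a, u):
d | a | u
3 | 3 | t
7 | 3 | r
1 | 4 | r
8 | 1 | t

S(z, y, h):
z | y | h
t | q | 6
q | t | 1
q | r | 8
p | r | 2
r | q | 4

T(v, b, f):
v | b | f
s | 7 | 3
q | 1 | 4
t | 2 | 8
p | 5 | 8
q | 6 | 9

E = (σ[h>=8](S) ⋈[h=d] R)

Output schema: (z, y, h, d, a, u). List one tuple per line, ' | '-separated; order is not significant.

Stepwise |·|:
  S → 5
  σ[h>=8](S) → 1
  R → 4
  (σ[h>=8](S) ⋈[h=d] R) → 1

== RESULT ==
z | y | h | d | a | u
q | r | 8 | 8 | 1 | t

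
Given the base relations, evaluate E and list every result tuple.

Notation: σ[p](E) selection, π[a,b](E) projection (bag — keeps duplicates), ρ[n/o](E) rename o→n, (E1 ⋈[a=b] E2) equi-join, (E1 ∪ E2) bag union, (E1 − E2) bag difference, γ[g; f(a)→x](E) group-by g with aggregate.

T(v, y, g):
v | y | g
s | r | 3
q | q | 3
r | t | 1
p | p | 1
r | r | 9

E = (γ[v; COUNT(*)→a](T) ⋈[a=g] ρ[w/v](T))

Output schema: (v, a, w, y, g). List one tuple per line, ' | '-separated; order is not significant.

Subexpression sizes:
  T → 5
  γ[v; COUNT(*)→a](T) → 4
  T → 5
  ρ[w/v](T) → 5
  (γ[v; COUNT(*)→a](T) ⋈[a=g] ρ[w/v](T)) → 6

== RESULT ==
v | a | w | y | g
p | 1 | p | p | 1
p | 1 | r | t | 1
q | 1 | p | p | 1
q | 1 | r | t | 1
s | 1 | p | p | 1
s | 1 | r | t | 1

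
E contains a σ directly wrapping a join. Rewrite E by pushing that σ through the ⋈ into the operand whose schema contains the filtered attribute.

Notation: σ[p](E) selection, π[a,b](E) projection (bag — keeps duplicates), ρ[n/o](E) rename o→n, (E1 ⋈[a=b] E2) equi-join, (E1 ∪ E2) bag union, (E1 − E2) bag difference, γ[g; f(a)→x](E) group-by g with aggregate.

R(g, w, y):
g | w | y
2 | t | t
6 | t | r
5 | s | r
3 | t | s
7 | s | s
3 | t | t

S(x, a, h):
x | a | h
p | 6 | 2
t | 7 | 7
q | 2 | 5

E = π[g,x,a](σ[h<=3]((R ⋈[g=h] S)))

σ filters on h, owned by the right side.
E' = π[g,x,a]((R ⋈[g=h] σ[h<=3](S)))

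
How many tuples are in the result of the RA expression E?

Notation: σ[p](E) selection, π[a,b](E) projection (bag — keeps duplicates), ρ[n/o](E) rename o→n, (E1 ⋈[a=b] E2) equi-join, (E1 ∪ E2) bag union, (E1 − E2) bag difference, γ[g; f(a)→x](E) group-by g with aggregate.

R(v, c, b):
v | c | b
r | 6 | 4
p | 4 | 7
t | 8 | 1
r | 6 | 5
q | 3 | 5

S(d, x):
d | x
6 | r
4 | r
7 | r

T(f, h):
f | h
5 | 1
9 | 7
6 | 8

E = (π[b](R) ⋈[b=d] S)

Subexpression sizes:
  R → 5
  π[b](R) → 5
  S → 3
  (π[b](R) ⋈[b=d] S) → 2

|E| = 2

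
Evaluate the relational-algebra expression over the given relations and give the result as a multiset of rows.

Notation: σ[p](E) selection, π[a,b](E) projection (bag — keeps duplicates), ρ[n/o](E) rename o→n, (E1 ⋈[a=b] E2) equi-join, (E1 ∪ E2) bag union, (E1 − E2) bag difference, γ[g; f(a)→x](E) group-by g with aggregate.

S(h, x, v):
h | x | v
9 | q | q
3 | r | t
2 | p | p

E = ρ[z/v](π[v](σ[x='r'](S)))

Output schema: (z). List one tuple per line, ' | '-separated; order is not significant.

Subexpression sizes:
  S → 3
  σ[x='r'](S) → 1
  π[v](σ[x='r'](S)) → 1
  ρ[z/v](π[v](σ[x='r'](S))) → 1

== RESULT ==
z
t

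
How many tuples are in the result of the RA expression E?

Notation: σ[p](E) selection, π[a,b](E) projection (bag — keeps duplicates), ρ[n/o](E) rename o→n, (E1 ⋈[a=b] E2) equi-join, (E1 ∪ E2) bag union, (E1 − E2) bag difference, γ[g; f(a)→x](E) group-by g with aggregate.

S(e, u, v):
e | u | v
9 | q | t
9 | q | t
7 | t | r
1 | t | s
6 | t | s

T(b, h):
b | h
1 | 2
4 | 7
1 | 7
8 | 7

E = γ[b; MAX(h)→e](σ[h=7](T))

Per-node cardinality:
  T → 4
  σ[h=7](T) → 3
  γ[b; MAX(h)→e](σ[h=7](T)) → 3

|E| = 3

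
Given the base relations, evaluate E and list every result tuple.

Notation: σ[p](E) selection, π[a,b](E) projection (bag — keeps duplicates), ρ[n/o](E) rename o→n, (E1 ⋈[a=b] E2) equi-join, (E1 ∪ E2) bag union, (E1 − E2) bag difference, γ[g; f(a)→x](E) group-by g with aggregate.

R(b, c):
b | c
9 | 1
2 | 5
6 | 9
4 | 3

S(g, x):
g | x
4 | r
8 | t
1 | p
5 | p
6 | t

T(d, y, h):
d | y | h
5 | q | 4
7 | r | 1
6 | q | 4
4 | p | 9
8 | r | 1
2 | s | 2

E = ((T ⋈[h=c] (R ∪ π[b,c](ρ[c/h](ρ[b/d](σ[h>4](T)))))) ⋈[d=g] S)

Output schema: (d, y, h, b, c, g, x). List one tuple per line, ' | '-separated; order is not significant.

Subexpression sizes:
  T → 6
  R → 4
  T → 6
  σ[h>4](T) → 1
  ρ[b/d](σ[h>4](T)) → 1
  ρ[c/h](ρ[b/d](σ[h>4](T))) → 1
  π[b,c](ρ[c/h](ρ[b/d](σ[h>4](T)))) → 1
  (R ∪ π[b,c](ρ[c/h](ρ[b/d](σ[h>4](T))))) → 5
  (T ⋈[h=c] (R ∪ π[b,c](ρ[c/h](ρ[b/d](σ[h>4](T)))))) → 4
  S → 5
  ((T ⋈[h=c] (R ∪ π[b,c](ρ[c/h](ρ[b/d](σ[h>4](T)))))) ⋈[d=g] S) → 3

== RESULT ==
d | y | h | b | c | g | x
4 | p | 9 | 4 | 9 | 4 | r
4 | p | 9 | 6 | 9 | 4 | r
8 | r | 1 | 9 | 1 | 8 | t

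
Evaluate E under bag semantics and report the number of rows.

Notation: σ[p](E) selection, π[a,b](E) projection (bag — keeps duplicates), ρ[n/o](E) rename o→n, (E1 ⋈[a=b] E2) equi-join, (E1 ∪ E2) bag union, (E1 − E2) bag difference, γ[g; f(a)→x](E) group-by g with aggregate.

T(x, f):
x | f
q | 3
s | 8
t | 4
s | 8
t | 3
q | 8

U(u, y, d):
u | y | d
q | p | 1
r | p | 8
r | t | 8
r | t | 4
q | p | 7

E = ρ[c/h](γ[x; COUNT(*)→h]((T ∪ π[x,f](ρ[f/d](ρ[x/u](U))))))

Row counts bottom-up:
  T → 6
  U → 5
  ρ[x/u](U) → 5
  ρ[f/d](ρ[x/u](U)) → 5
  π[x,f](ρ[f/d](ρ[x/u](U))) → 5
  (T ∪ π[x,f](ρ[f/d](ρ[x/u](U)))) → 11
  γ[x; COUNT(*)→h]((T ∪ π[x,f](ρ[f/d](ρ[x/u](U))))) → 4
  ρ[c/h](γ[x; COUNT(*)→h]((T ∪ π[x,f](ρ[f/d](ρ[x/u](U)))))) → 4

|E| = 4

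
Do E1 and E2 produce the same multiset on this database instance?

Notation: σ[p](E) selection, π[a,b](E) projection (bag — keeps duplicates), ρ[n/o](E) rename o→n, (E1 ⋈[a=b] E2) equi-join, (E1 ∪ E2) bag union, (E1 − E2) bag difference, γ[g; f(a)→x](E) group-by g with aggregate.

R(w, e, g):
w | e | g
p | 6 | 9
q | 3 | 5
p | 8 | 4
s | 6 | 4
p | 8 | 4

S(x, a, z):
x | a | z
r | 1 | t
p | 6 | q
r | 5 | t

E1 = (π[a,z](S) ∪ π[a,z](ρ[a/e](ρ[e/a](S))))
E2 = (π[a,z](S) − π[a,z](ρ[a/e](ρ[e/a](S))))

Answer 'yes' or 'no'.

E1 subexpression sizes:
  S → 3
  π[a,z](S) → 3
  S → 3
  ρ[e/a](S) → 3
  ρ[a/e](ρ[e/a](S)) → 3
  π[a,z](ρ[a/e](ρ[e/a](S))) → 3
  (π[a,z](S) ∪ π[a,z](ρ[a/e](ρ[e/a](S)))) → 6
E2 subexpression sizes:
  S → 3
  π[a,z](S) → 3
  S → 3
  ρ[e/a](S) → 3
  ρ[a/e](ρ[e/a](S)) → 3
  π[a,z](ρ[a/e](ρ[e/a](S))) → 3
  (π[a,z](S) − π[a,z](ρ[a/e](ρ[e/a](S)))) → 0

E1 result:
a | z
1 | t
1 | t
5 | t
5 | t
6 | q
6 | q
E2 result:
a | z
(0 rows)
Witness: (6, 'q') appears 2× in E1 but 0× in E2.

no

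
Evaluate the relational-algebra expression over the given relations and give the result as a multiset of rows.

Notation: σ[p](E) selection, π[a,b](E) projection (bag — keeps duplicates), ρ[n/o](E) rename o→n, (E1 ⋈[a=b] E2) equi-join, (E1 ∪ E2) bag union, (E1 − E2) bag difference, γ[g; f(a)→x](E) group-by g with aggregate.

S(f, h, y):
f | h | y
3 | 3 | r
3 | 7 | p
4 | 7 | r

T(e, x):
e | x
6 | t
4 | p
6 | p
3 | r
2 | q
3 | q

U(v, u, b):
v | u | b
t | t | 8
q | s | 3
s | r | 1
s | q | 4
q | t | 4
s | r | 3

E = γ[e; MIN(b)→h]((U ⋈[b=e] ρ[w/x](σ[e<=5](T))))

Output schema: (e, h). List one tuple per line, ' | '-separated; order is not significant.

Subexpression sizes:
  U → 6
  T → 6
  σ[e<=5](T) → 4
  ρ[w/x](σ[e<=5](T)) → 4
  (U ⋈[b=e] ρ[w/x](σ[e<=5](T))) → 6
  γ[e; MIN(b)→h]((U ⋈[b=e] ρ[w/x](σ[e<=5](T)))) → 2

== RESULT ==
e | h
3 | 3
4 | 4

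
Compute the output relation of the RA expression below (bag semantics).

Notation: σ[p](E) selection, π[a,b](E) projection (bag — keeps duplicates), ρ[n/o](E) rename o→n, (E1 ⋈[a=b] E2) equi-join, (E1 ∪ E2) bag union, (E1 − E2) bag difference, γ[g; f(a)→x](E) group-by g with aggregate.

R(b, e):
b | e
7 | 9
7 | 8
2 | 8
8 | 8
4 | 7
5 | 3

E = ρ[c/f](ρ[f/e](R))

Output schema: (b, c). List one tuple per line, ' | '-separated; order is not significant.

Stepwise |·|:
  R → 6
  ρ[f/e](R) → 6
  ρ[c/f](ρ[f/e](R)) → 6

== RESULT ==
b | c
2 | 8
4 | 7
5 | 3
7 | 8
7 | 9
8 | 8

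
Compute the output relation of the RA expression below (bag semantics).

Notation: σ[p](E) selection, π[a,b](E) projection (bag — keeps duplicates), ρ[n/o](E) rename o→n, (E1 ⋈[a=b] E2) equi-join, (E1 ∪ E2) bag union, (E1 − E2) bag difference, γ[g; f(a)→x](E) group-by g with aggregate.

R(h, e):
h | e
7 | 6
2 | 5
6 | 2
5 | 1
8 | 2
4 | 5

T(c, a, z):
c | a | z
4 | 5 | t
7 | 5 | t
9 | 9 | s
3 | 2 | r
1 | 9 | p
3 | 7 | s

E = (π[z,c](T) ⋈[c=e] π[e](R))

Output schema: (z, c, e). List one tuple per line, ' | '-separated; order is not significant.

Subexpression sizes:
  T → 6
  π[z,c](T) → 6
  R → 6
  π[e](R) → 6
  (π[z,c](T) ⋈[c=e] π[e](R)) → 1

== RESULT ==
z | c | e
p | 1 | 1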